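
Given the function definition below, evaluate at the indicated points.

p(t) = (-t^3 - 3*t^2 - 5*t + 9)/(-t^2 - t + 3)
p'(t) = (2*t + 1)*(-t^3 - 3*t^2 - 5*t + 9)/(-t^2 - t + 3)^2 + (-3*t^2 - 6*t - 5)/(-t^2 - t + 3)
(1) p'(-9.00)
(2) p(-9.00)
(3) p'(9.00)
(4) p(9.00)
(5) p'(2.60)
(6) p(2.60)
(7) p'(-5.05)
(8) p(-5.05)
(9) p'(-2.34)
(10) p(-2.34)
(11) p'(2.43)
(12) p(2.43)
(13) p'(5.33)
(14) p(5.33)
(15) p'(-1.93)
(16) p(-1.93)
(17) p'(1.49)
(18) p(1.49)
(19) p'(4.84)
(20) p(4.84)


(1) = 0.88
(2) = -7.83
(3) = 0.94
(4) = 11.59
(5) = 0.01
(6) = 6.58
(7) = 0.35
(8) = -4.96
(9) = -3365.09
(10) = -126.00
(11) = -0.26
(12) = 6.60
(13) = 0.84
(14) = 8.27
(15) = -32.69
(16) = 12.17
(17) = -37.44
(18) = 11.86
(19) = 0.80
(20) = 7.87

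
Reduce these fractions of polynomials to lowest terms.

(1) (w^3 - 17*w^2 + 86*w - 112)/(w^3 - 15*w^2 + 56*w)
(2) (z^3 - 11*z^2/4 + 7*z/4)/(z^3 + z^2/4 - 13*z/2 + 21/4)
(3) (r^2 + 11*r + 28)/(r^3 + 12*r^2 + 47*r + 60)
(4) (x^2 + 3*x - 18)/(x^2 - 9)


(1) = (w - 2)/w
(2) = z/(z + 3)
(3) = (r + 7)/(r^2 + 8*r + 15)
(4) = (x + 6)/(x + 3)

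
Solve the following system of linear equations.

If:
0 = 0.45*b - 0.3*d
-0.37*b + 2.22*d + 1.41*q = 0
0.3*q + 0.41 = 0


Then:
b = 0.65
d = 0.98
q = -1.37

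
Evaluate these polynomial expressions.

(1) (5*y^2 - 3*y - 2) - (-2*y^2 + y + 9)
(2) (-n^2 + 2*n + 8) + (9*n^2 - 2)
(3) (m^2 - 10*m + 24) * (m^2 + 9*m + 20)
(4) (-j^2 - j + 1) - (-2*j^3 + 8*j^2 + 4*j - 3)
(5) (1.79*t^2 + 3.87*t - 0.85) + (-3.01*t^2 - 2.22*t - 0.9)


(1) = 7*y^2 - 4*y - 11
(2) = 8*n^2 + 2*n + 6
(3) = m^4 - m^3 - 46*m^2 + 16*m + 480
(4) = 2*j^3 - 9*j^2 - 5*j + 4
(5) = -1.22*t^2 + 1.65*t - 1.75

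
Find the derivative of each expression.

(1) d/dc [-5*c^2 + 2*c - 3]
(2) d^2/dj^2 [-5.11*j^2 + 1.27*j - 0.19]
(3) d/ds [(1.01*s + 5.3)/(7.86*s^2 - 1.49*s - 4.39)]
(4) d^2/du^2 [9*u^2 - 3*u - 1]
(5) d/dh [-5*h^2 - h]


(1) = 2 - 10*c
(2) = -10.2200000000000
(3) = (-7.9386*s^2 - 83.316*s + 3.4631)/(61.7796*s^4 - 23.4228*s^3 - 66.7907*s^2 + 13.0822*s + 19.2721)
(4) = 18
(5) = -10*h - 1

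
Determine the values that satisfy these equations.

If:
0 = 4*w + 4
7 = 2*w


Then:
No Solution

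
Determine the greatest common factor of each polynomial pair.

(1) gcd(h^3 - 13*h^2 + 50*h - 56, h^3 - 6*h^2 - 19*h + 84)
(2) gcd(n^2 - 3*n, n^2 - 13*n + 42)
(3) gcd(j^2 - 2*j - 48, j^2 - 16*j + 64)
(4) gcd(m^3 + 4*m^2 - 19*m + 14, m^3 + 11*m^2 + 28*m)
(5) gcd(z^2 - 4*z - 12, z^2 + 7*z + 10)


(1) = gcd((h - 7)*(h - 4)*(h - 2), (h - 7)*(h - 3)*(h + 4)) = h - 7
(2) = gcd(n*(n - 3), (n - 7)*(n - 6)) = 1
(3) = j - 8
(4) = gcd((m - 2)*(m - 1)*(m + 7), m*(m + 4)*(m + 7)) = m + 7
(5) = z + 2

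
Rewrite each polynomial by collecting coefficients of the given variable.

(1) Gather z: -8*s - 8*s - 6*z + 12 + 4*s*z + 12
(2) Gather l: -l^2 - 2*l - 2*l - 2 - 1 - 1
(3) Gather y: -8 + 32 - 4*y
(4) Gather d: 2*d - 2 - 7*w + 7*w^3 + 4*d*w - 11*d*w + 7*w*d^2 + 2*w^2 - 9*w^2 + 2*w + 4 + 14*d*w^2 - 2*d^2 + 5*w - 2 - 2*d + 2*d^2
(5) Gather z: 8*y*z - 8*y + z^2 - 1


(1) = -16*s + z*(4*s - 6) + 24
(2) = -l^2 - 4*l - 4
(3) = 24 - 4*y
(4) = 7*d^2*w + d*(14*w^2 - 7*w) + 7*w^3 - 7*w^2
(5) = 8*y*z - 8*y + z^2 - 1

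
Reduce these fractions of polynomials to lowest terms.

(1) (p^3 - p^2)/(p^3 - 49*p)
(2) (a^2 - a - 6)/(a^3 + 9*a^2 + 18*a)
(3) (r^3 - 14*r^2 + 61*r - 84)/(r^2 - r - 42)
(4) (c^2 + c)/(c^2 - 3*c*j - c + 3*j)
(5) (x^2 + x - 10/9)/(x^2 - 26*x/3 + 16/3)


(1) = (p^2 - p)/(p^2 - 49)
(2) = (a^2 - a - 6)/(a^3 + 9*a^2 + 18*a)
(3) = (r^2 - 7*r + 12)/(r + 6)
(4) = (c^2 + c)/(c^2 - 3*c*j - c + 3*j)
(5) = (3*x + 5)/(3*x - 24)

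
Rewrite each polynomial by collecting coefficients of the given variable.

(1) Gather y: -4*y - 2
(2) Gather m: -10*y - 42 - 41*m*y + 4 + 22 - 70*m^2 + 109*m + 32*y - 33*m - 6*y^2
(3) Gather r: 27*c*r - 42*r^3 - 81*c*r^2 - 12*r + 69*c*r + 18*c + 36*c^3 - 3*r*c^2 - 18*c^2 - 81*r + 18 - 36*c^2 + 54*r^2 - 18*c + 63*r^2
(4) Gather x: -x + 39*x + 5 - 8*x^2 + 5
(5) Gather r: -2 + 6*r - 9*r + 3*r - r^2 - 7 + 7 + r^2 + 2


(1) = -4*y - 2
(2) = -70*m^2 + m*(76 - 41*y) - 6*y^2 + 22*y - 16
(3) = 36*c^3 - 54*c^2 - 42*r^3 + r^2*(117 - 81*c) + r*(-3*c^2 + 96*c - 93) + 18
(4) = -8*x^2 + 38*x + 10
(5) = 0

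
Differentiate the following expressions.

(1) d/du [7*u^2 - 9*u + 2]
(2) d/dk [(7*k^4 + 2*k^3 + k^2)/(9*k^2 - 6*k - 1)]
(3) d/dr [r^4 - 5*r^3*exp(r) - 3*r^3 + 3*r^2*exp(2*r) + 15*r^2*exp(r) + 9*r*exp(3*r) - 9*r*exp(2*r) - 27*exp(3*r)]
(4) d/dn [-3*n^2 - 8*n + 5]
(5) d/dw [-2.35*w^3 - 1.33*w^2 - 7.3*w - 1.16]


(1) = 14*u - 9
(2) = 2*k*(63*k^4 - 54*k^3 - 26*k^2 - 6*k - 1)/(81*k^4 - 108*k^3 + 18*k^2 + 12*k + 1)
(3) = -5*r^3*exp(r) + 4*r^3 + 6*r^2*exp(2*r) - 9*r^2 + 27*r*exp(3*r) - 12*r*exp(2*r) + 30*r*exp(r) - 72*exp(3*r) - 9*exp(2*r)
(4) = -6*n - 8
(5) = -7.05*w^2 - 2.66*w - 7.3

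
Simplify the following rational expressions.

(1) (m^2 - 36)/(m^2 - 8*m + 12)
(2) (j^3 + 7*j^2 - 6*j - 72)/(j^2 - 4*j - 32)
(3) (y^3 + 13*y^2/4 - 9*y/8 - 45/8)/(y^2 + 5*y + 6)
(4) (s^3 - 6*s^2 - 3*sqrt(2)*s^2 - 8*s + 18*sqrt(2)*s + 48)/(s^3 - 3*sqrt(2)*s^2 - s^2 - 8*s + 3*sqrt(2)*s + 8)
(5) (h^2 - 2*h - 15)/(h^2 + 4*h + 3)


(1) = (m + 6)/(m - 2)
(2) = (j^2 + 3*j - 18)/(j - 8)
(3) = (8*y^2 + 2*y - 15)/(8*y + 16)
(4) = (s - 6)/(s - 1)
(5) = (h - 5)/(h + 1)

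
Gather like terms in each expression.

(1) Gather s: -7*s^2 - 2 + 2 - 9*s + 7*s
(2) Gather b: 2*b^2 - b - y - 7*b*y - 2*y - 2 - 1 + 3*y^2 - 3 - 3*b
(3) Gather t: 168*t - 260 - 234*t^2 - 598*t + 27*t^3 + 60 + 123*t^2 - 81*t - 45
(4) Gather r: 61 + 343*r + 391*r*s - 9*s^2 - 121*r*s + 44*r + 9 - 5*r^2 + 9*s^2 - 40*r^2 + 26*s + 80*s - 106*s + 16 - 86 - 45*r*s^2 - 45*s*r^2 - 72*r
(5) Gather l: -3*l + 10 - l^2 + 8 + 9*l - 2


(1) = -7*s^2 - 2*s
(2) = 2*b^2 + b*(-7*y - 4) + 3*y^2 - 3*y - 6
(3) = 27*t^3 - 111*t^2 - 511*t - 245
(4) = r^2*(-45*s - 45) + r*(-45*s^2 + 270*s + 315)
(5) = -l^2 + 6*l + 16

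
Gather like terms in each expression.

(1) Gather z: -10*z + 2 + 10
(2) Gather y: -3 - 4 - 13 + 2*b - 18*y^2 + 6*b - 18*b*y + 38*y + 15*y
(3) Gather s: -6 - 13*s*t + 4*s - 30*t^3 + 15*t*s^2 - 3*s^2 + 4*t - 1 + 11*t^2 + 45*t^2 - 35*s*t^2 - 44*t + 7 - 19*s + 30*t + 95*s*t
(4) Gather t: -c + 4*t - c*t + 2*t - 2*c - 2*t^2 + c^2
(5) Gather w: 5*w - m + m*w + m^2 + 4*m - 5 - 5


(1) = 12 - 10*z
(2) = 8*b - 18*y^2 + y*(53 - 18*b) - 20
(3) = s^2*(15*t - 3) + s*(-35*t^2 + 82*t - 15) - 30*t^3 + 56*t^2 - 10*t
(4) = c^2 - 3*c - 2*t^2 + t*(6 - c)
(5) = m^2 + 3*m + w*(m + 5) - 10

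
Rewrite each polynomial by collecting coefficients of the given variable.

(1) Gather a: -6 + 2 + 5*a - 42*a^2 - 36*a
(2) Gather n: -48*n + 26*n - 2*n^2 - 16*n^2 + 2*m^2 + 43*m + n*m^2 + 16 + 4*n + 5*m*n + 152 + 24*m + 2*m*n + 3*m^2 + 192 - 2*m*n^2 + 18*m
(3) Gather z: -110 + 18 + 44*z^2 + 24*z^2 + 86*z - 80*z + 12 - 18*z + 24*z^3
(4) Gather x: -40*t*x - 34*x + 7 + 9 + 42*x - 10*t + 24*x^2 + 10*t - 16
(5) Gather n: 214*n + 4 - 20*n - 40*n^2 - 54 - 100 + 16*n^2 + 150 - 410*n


(1) = -42*a^2 - 31*a - 4
(2) = 5*m^2 + 85*m + n^2*(-2*m - 18) + n*(m^2 + 7*m - 18) + 360
(3) = 24*z^3 + 68*z^2 - 12*z - 80
(4) = 24*x^2 + x*(8 - 40*t)
(5) = -24*n^2 - 216*n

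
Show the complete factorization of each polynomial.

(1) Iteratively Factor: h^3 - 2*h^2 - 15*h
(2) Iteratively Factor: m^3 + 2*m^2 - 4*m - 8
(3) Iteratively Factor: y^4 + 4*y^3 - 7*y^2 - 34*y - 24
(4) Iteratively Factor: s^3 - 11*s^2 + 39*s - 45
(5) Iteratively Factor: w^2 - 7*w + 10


(1) = (h + 3)*(h^2 - 5*h) = (h - 5)*(h + 3)*(h)
(2) = (m + 2)*(m^2 - 4) = (m - 2)*(m + 2)*(m + 2)
(3) = (y - 3)*(y^3 + 7*y^2 + 14*y + 8) = (y - 3)*(y + 2)*(y^2 + 5*y + 4) = (y - 3)*(y + 1)*(y + 2)*(y + 4)
(4) = (s - 5)*(s^2 - 6*s + 9) = (s - 5)*(s - 3)*(s - 3)
(5) = (w - 5)*(w - 2)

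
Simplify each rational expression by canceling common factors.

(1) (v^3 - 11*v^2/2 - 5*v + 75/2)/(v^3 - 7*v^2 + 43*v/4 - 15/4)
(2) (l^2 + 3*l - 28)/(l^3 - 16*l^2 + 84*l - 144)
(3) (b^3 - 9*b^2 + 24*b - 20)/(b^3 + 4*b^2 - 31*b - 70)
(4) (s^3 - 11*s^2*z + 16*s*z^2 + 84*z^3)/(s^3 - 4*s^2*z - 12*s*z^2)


(1) = (4*v^2 - 2*v - 30)/(4*v^2 - 8*v + 3)
(2) = (l + 7)/(l^2 - 12*l + 36)
(3) = (b^2 - 4*b + 4)/(b^2 + 9*b + 14)
(4) = (s - 7*z)/s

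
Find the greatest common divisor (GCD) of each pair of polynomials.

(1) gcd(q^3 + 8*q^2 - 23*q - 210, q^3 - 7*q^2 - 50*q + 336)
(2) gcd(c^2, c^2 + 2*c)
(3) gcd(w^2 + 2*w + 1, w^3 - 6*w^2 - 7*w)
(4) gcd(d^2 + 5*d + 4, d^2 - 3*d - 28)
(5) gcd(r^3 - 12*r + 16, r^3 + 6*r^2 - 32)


(1) = q + 7
(2) = c
(3) = w + 1
(4) = d + 4
(5) = gcd((r - 2)^2*(r + 4), (r - 2)*(r + 4)^2) = r^2 + 2*r - 8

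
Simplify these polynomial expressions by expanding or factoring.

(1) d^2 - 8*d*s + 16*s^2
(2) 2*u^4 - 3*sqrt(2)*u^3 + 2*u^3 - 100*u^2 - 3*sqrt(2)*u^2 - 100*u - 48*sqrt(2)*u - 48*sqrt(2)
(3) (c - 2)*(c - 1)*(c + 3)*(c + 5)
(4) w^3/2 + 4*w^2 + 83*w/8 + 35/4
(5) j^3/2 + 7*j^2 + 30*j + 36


(1) = (d - 4*s)^2
(2) = (u - 6*sqrt(2))*(u + 4*sqrt(2))*(sqrt(2)*u + 1)*(sqrt(2)*u + sqrt(2))
(3) = c^4 + 5*c^3 - 7*c^2 - 29*c + 30
(4) = (w/2 + 1)*(w + 5/2)*(w + 7/2)
(5) = (j/2 + 1)*(j + 6)^2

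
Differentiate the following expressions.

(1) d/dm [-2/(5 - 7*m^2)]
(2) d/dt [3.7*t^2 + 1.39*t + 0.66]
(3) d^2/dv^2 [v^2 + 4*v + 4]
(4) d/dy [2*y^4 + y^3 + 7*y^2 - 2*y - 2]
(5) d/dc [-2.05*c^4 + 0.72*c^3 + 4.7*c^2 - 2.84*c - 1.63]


(1) = -28*m/(7*m^2 - 5)^2
(2) = 7.4*t + 1.39
(3) = 2
(4) = 8*y^3 + 3*y^2 + 14*y - 2
(5) = -8.2*c^3 + 2.16*c^2 + 9.4*c - 2.84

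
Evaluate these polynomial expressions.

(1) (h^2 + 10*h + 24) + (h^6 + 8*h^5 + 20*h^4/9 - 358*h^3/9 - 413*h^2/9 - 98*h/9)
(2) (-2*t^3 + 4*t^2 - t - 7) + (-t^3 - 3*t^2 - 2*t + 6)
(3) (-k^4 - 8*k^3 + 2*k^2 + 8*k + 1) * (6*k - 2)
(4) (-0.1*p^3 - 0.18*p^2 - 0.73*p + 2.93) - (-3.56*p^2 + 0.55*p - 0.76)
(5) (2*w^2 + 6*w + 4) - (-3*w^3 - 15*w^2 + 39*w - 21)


(1) = h^6 + 8*h^5 + 20*h^4/9 - 358*h^3/9 - 404*h^2/9 - 8*h/9 + 24
(2) = -3*t^3 + t^2 - 3*t - 1
(3) = -6*k^5 - 46*k^4 + 28*k^3 + 44*k^2 - 10*k - 2
(4) = -0.1*p^3 + 3.38*p^2 - 1.28*p + 3.69
(5) = 3*w^3 + 17*w^2 - 33*w + 25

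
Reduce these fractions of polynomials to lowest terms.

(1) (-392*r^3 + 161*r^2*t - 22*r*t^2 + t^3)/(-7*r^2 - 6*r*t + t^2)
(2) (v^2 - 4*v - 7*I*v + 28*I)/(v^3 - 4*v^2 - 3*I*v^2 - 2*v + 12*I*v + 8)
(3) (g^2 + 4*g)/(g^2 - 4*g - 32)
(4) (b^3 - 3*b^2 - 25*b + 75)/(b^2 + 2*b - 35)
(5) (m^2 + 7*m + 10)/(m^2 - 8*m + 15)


(1) = (56*r^2 - 15*r*t + t^2)/(r + t)
(2) = (v - 7*I)/(v^2 - 3*I*v - 2)
(3) = g/(g - 8)
(4) = (b^2 + 2*b - 15)/(b + 7)
(5) = (m^2 + 7*m + 10)/(m^2 - 8*m + 15)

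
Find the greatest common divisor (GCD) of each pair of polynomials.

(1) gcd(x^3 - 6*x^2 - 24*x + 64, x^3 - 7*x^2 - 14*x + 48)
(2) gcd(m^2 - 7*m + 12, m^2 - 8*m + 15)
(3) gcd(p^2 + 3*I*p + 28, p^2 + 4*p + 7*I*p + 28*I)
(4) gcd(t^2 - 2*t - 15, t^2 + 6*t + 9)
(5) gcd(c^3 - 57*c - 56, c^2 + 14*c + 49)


(1) = gcd((x - 8)*(x - 2)*(x + 4), (x - 8)*(x - 2)*(x + 3)) = x^2 - 10*x + 16
(2) = m - 3
(3) = gcd((p - 4*I)*(p + 7*I), (p + 4)*(p + 7*I)) = p + 7*I
(4) = t + 3
(5) = gcd((c - 8)*(c + 1)*(c + 7), (c + 7)^2) = c + 7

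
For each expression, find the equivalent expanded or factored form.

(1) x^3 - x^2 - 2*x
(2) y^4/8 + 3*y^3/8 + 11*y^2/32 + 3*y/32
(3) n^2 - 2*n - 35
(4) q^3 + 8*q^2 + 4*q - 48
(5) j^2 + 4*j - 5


(1) = x*(x - 2)*(x + 1)
(2) = y*(y/4 + 1/4)*(y/2 + 1/4)*(y + 3/2)
(3) = (n - 7)*(n + 5)
(4) = (q - 2)*(q + 4)*(q + 6)
(5) = (j - 1)*(j + 5)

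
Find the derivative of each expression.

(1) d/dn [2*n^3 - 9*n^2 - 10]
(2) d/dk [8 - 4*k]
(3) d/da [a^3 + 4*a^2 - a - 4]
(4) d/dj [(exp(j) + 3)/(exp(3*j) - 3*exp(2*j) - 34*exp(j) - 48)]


(1) = 6*n*(n - 3)
(2) = -4
(3) = 3*a^2 + 8*a - 1
(4) = 2*(3 - exp(j))*exp(j)/(exp(4*j) - 12*exp(3*j) + 4*exp(2*j) + 192*exp(j) + 256)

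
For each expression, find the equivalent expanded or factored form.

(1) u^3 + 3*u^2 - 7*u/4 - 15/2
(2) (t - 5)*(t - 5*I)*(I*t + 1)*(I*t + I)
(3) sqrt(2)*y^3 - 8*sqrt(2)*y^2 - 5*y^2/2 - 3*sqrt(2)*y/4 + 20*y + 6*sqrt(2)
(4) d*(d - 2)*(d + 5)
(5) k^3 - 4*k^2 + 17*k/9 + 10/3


(1) = (u - 3/2)*(u + 2)*(u + 5/2)
(2) = -t^4 + 4*t^3 + 6*I*t^3 + 10*t^2 - 24*I*t^2 - 20*t - 30*I*t - 25
(3) = (y - 8)*(y - 3*sqrt(2)/2)*(sqrt(2)*y + 1/2)
(4) = d^3 + 3*d^2 - 10*d
(5) = (k - 3)*(k - 5/3)*(k + 2/3)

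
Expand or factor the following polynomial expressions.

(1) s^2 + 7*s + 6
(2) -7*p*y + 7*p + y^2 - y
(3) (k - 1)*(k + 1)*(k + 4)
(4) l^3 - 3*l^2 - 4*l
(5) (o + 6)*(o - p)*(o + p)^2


(1) = (s + 1)*(s + 6)
(2) = (-7*p + y)*(y - 1)
(3) = k^3 + 4*k^2 - k - 4
(4) = l*(l - 4)*(l + 1)
(5) = o^4 + o^3*p + 6*o^3 - o^2*p^2 + 6*o^2*p - o*p^3 - 6*o*p^2 - 6*p^3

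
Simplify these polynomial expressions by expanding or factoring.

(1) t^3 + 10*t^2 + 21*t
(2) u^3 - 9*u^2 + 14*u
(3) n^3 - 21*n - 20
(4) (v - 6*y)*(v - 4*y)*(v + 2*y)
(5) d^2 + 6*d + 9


(1) = t*(t + 3)*(t + 7)
(2) = u*(u - 7)*(u - 2)
(3) = (n - 5)*(n + 1)*(n + 4)
(4) = v^3 - 8*v^2*y + 4*v*y^2 + 48*y^3
(5) = (d + 3)^2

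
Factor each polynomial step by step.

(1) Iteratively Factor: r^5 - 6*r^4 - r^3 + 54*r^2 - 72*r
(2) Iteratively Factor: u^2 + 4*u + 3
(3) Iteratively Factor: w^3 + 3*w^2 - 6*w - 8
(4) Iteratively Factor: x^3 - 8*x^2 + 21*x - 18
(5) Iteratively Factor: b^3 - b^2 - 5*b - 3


(1) = (r + 3)*(r^4 - 9*r^3 + 26*r^2 - 24*r) = r*(r + 3)*(r^3 - 9*r^2 + 26*r - 24) = r*(r - 4)*(r + 3)*(r^2 - 5*r + 6) = r*(r - 4)*(r - 3)*(r + 3)*(r - 2)
(2) = (u + 3)*(u + 1)
(3) = (w + 4)*(w^2 - w - 2) = (w - 2)*(w + 4)*(w + 1)
(4) = (x - 3)*(x^2 - 5*x + 6) = (x - 3)^2*(x - 2)
(5) = (b + 1)*(b^2 - 2*b - 3) = (b + 1)^2*(b - 3)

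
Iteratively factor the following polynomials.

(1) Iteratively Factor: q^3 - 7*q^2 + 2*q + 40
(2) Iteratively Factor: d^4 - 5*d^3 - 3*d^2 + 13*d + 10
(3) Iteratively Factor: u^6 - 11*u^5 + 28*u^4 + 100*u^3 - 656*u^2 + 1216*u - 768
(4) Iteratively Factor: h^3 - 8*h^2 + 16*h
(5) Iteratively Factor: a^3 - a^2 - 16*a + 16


(1) = (q + 2)*(q^2 - 9*q + 20) = (q - 5)*(q + 2)*(q - 4)
(2) = (d + 1)*(d^3 - 6*d^2 + 3*d + 10) = (d - 5)*(d + 1)*(d^2 - d - 2) = (d - 5)*(d + 1)^2*(d - 2)
(3) = (u - 3)*(u^5 - 8*u^4 + 4*u^3 + 112*u^2 - 320*u + 256) = (u - 4)*(u - 3)*(u^4 - 4*u^3 - 12*u^2 + 64*u - 64) = (u - 4)*(u - 3)*(u - 2)*(u^3 - 2*u^2 - 16*u + 32) = (u - 4)^2*(u - 3)*(u - 2)*(u^2 + 2*u - 8) = (u - 4)^2*(u - 3)*(u - 2)^2*(u + 4)
(4) = (h - 4)*(h^2 - 4*h) = h*(h - 4)*(h - 4)
(5) = (a - 1)*(a^2 - 16) = (a - 1)*(a + 4)*(a - 4)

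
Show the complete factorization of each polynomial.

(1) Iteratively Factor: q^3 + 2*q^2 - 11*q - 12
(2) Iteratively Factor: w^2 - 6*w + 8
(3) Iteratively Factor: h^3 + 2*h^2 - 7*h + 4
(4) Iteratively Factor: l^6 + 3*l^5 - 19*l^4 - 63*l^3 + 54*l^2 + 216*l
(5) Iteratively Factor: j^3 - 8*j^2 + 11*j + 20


(1) = (q + 4)*(q^2 - 2*q - 3) = (q + 1)*(q + 4)*(q - 3)
(2) = (w - 4)*(w - 2)
(3) = (h - 1)*(h^2 + 3*h - 4) = (h - 1)*(h + 4)*(h - 1)
(4) = (l - 4)*(l^5 + 7*l^4 + 9*l^3 - 27*l^2 - 54*l) = (l - 4)*(l + 3)*(l^4 + 4*l^3 - 3*l^2 - 18*l) = l*(l - 4)*(l + 3)*(l^3 + 4*l^2 - 3*l - 18) = l*(l - 4)*(l - 2)*(l + 3)*(l^2 + 6*l + 9) = l*(l - 4)*(l - 2)*(l + 3)^2*(l + 3)
(5) = (j - 4)*(j^2 - 4*j - 5) = (j - 5)*(j - 4)*(j + 1)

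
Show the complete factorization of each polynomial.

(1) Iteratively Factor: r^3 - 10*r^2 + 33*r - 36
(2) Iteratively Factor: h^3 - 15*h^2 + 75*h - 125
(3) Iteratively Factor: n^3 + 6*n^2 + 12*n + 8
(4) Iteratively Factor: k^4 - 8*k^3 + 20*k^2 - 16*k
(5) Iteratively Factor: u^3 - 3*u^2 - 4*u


(1) = (r - 3)*(r^2 - 7*r + 12) = (r - 3)^2*(r - 4)
(2) = (h - 5)*(h^2 - 10*h + 25) = (h - 5)^2*(h - 5)
(3) = (n + 2)*(n^2 + 4*n + 4) = (n + 2)^2*(n + 2)
(4) = (k - 2)*(k^3 - 6*k^2 + 8*k) = (k - 4)*(k - 2)*(k^2 - 2*k) = (k - 4)*(k - 2)^2*(k)
(5) = (u - 4)*(u^2 + u) = u*(u - 4)*(u + 1)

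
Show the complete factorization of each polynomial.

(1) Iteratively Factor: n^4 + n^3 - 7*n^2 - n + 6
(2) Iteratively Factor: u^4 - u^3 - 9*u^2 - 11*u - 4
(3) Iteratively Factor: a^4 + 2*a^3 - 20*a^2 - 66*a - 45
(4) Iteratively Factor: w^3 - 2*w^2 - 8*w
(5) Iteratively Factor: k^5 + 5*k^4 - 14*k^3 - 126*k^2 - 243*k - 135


(1) = (n + 1)*(n^3 - 7*n + 6) = (n + 1)*(n + 3)*(n^2 - 3*n + 2) = (n - 2)*(n + 1)*(n + 3)*(n - 1)
(2) = (u + 1)*(u^3 - 2*u^2 - 7*u - 4) = (u + 1)^2*(u^2 - 3*u - 4) = (u - 4)*(u + 1)^2*(u + 1)
(3) = (a + 3)*(a^3 - a^2 - 17*a - 15) = (a - 5)*(a + 3)*(a^2 + 4*a + 3) = (a - 5)*(a + 3)^2*(a + 1)
(4) = (w)*(w^2 - 2*w - 8) = w*(w + 2)*(w - 4)
(5) = (k - 5)*(k^4 + 10*k^3 + 36*k^2 + 54*k + 27) = (k - 5)*(k + 3)*(k^3 + 7*k^2 + 15*k + 9) = (k - 5)*(k + 1)*(k + 3)*(k^2 + 6*k + 9) = (k - 5)*(k + 1)*(k + 3)^2*(k + 3)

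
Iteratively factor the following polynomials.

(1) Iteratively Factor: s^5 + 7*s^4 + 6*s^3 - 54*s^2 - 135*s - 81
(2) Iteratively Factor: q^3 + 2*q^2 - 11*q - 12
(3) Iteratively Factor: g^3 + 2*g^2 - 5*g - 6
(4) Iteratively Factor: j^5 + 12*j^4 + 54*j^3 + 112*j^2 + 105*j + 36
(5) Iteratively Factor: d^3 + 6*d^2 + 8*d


(1) = (s + 3)*(s^4 + 4*s^3 - 6*s^2 - 36*s - 27) = (s + 3)^2*(s^3 + s^2 - 9*s - 9) = (s + 1)*(s + 3)^2*(s^2 - 9) = (s + 1)*(s + 3)^3*(s - 3)
(2) = (q + 1)*(q^2 + q - 12) = (q + 1)*(q + 4)*(q - 3)
(3) = (g - 2)*(g^2 + 4*g + 3) = (g - 2)*(g + 1)*(g + 3)
(4) = (j + 3)*(j^4 + 9*j^3 + 27*j^2 + 31*j + 12) = (j + 1)*(j + 3)*(j^3 + 8*j^2 + 19*j + 12) = (j + 1)*(j + 3)*(j + 4)*(j^2 + 4*j + 3) = (j + 1)^2*(j + 3)*(j + 4)*(j + 3)
(5) = (d + 2)*(d^2 + 4*d) = (d + 2)*(d + 4)*(d)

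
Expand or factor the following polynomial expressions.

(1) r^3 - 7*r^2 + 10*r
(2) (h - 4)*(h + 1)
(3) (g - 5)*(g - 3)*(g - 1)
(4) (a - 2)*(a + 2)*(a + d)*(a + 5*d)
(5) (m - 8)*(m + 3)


(1) = r*(r - 5)*(r - 2)
(2) = h^2 - 3*h - 4
(3) = g^3 - 9*g^2 + 23*g - 15
(4) = a^4 + 6*a^3*d + 5*a^2*d^2 - 4*a^2 - 24*a*d - 20*d^2
(5) = m^2 - 5*m - 24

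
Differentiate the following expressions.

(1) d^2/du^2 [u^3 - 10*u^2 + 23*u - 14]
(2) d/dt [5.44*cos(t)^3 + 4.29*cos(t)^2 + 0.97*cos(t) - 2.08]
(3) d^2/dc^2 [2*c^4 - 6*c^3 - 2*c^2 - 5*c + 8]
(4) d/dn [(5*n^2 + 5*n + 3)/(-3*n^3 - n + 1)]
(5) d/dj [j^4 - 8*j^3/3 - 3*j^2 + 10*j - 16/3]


(1) = 6*u - 20
(2) = (16.32*sin(t)^2 - 8.58*cos(t) - 17.29)*sin(t)
(3) = 24*c^2 - 36*c - 4
(4) = (-5*(2*n + 1)*(3*n^3 + n - 1) + (9*n^2 + 1)*(5*n^2 + 5*n + 3))/(3*n^3 + n - 1)^2
(5) = 4*j^3 - 8*j^2 - 6*j + 10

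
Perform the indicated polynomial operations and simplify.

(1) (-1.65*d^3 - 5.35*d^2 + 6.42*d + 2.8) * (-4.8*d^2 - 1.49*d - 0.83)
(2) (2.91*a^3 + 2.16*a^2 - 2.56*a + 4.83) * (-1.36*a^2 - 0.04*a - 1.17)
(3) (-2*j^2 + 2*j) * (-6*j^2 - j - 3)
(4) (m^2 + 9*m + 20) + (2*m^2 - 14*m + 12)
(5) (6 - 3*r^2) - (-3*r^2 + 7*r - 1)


(1) = 7.92*d^5 + 28.1385*d^4 - 21.475*d^3 - 18.5653*d^2 - 9.5006*d - 2.324
(2) = -3.9576*a^5 - 3.054*a^4 - 0.0095*a^3 - 8.9936*a^2 + 2.802*a - 5.6511
(3) = 12*j^4 - 10*j^3 + 4*j^2 - 6*j
(4) = 3*m^2 - 5*m + 32
(5) = 7 - 7*r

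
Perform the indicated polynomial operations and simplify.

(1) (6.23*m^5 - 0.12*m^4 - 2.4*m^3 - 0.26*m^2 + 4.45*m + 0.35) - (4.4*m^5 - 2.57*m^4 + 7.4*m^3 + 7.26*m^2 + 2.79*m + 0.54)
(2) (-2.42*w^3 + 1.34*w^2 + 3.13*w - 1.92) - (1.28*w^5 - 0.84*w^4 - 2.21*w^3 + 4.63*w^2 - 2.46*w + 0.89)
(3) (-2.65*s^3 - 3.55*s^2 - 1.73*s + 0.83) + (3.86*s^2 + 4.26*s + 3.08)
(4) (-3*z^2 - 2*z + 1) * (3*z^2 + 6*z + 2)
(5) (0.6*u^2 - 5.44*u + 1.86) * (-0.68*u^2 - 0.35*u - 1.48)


(1) = 1.83*m^5 + 2.45*m^4 - 9.8*m^3 - 7.52*m^2 + 1.66*m - 0.19
(2) = -1.28*w^5 + 0.84*w^4 - 0.21*w^3 - 3.29*w^2 + 5.59*w - 2.81
(3) = -2.65*s^3 + 0.31*s^2 + 2.53*s + 3.91
(4) = -9*z^4 - 24*z^3 - 15*z^2 + 2*z + 2
(5) = -0.408*u^4 + 3.4892*u^3 - 0.2488*u^2 + 7.4002*u - 2.7528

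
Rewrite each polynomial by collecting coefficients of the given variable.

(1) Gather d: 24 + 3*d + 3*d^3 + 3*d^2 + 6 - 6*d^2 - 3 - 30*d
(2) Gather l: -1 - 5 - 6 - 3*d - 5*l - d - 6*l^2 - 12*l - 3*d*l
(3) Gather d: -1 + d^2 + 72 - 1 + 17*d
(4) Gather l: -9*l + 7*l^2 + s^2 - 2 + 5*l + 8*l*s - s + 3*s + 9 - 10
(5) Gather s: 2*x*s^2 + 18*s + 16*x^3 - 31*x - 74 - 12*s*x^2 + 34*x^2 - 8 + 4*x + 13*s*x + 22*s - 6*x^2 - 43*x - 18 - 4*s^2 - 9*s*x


(1) = 3*d^3 - 3*d^2 - 27*d + 27
(2) = -4*d - 6*l^2 + l*(-3*d - 17) - 12
(3) = d^2 + 17*d + 70
(4) = 7*l^2 + l*(8*s - 4) + s^2 + 2*s - 3
(5) = s^2*(2*x - 4) + s*(-12*x^2 + 4*x + 40) + 16*x^3 + 28*x^2 - 70*x - 100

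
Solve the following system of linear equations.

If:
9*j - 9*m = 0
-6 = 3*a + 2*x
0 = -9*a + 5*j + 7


Then:
a = -2*x/3 - 2
j = -6*x/5 - 5
m = -6*x/5 - 5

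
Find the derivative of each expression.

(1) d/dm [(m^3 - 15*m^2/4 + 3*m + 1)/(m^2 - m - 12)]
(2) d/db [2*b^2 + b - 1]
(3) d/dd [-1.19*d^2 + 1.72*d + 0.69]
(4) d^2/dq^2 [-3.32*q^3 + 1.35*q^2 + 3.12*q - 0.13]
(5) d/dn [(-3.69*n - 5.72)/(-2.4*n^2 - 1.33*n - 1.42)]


(1) = (m^4 - 2*m^3 - 141*m^2/4 + 88*m - 35)/(m^4 - 2*m^3 - 23*m^2 + 24*m + 144)
(2) = 4*b + 1
(3) = 1.72 - 2.38*d
(4) = 2.7 - 19.92*q
(5) = (8.856*n^2 + 4.9077*n - (3.69*n + 5.72)*(4.8*n + 1.33) + 5.2398)/(2.4*n^2 + 1.33*n + 1.42)^2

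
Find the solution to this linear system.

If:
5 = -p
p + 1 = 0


Then:
No Solution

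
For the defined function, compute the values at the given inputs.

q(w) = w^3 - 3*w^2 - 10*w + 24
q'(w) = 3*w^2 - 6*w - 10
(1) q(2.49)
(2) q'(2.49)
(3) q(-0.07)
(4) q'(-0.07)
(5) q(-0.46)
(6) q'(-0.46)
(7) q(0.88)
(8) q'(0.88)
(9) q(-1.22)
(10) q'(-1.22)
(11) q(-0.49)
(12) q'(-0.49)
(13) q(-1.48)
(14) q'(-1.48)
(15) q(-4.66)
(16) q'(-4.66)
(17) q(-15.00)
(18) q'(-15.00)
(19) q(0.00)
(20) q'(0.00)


(1) = -4.06
(2) = -6.34
(3) = 24.68
(4) = -9.57
(5) = 27.87
(6) = -6.61
(7) = 13.56
(8) = -12.96
(9) = 29.92
(10) = 1.79
(11) = 28.06
(12) = -6.34
(13) = 28.99
(14) = 5.45
(15) = -95.74
(16) = 83.11
(17) = -3876.00
(18) = 755.00
(19) = 24.00
(20) = -10.00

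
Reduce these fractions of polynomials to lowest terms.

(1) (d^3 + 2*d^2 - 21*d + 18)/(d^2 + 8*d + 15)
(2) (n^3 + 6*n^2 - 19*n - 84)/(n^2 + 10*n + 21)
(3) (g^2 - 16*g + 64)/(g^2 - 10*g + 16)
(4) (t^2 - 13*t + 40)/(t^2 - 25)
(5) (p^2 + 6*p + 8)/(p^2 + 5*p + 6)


(1) = (d^3 + 2*d^2 - 21*d + 18)/(d^2 + 8*d + 15)
(2) = n - 4
(3) = (g - 8)/(g - 2)
(4) = (t - 8)/(t + 5)
(5) = (p + 4)/(p + 3)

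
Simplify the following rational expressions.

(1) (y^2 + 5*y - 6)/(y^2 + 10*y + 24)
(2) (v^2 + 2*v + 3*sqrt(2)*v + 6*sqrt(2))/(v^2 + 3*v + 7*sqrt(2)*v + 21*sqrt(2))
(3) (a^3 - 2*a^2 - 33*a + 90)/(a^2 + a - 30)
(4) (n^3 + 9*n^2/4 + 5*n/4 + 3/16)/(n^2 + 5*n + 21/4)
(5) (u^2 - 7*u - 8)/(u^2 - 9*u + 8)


(1) = (y - 1)/(y + 4)
(2) = (v^2 + v*(2 + 3*sqrt(2)) + 6*sqrt(2))/(v^2 + v*(3 + 7*sqrt(2)) + 21*sqrt(2))
(3) = a - 3
(4) = (8*n^2 + 6*n + 1)/(8*n + 28)
(5) = (u + 1)/(u - 1)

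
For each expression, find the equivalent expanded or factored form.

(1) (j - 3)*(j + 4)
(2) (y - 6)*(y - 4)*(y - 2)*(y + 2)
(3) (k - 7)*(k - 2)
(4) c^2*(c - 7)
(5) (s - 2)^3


(1) = j^2 + j - 12
(2) = y^4 - 10*y^3 + 20*y^2 + 40*y - 96
(3) = k^2 - 9*k + 14
(4) = c^3 - 7*c^2
(5) = s^3 - 6*s^2 + 12*s - 8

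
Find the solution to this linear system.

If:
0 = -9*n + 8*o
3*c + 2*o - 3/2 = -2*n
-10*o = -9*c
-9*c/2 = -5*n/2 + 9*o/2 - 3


Then:
No Solution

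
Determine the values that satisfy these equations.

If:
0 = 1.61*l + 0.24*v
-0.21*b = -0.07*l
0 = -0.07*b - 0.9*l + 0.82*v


Then:
b = 0.00
l = 0.00
v = 0.00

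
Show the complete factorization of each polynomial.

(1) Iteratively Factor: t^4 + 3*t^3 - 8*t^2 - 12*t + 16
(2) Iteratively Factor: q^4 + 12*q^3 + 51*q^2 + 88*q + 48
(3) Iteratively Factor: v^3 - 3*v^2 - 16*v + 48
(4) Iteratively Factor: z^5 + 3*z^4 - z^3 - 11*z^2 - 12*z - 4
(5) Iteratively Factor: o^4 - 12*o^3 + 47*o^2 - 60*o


(1) = (t + 2)*(t^3 + t^2 - 10*t + 8) = (t - 2)*(t + 2)*(t^2 + 3*t - 4) = (t - 2)*(t + 2)*(t + 4)*(t - 1)
(2) = (q + 4)*(q^3 + 8*q^2 + 19*q + 12) = (q + 1)*(q + 4)*(q^2 + 7*q + 12) = (q + 1)*(q + 3)*(q + 4)*(q + 4)
(3) = (v - 3)*(v^2 - 16) = (v - 4)*(v - 3)*(v + 4)
(4) = (z + 2)*(z^4 + z^3 - 3*z^2 - 5*z - 2) = (z - 2)*(z + 2)*(z^3 + 3*z^2 + 3*z + 1) = (z - 2)*(z + 1)*(z + 2)*(z^2 + 2*z + 1) = (z - 2)*(z + 1)^2*(z + 2)*(z + 1)
(5) = (o - 4)*(o^3 - 8*o^2 + 15*o) = o*(o - 4)*(o^2 - 8*o + 15) = o*(o - 5)*(o - 4)*(o - 3)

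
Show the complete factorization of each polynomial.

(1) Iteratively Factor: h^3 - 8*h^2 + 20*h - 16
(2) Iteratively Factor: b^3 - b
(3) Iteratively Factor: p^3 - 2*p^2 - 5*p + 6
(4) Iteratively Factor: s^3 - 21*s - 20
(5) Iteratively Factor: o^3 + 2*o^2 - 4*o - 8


(1) = (h - 4)*(h^2 - 4*h + 4) = (h - 4)*(h - 2)*(h - 2)
(2) = (b + 1)*(b^2 - b) = b*(b + 1)*(b - 1)
(3) = (p - 1)*(p^2 - p - 6) = (p - 1)*(p + 2)*(p - 3)
(4) = (s + 1)*(s^2 - s - 20) = (s + 1)*(s + 4)*(s - 5)
(5) = (o - 2)*(o^2 + 4*o + 4) = (o - 2)*(o + 2)*(o + 2)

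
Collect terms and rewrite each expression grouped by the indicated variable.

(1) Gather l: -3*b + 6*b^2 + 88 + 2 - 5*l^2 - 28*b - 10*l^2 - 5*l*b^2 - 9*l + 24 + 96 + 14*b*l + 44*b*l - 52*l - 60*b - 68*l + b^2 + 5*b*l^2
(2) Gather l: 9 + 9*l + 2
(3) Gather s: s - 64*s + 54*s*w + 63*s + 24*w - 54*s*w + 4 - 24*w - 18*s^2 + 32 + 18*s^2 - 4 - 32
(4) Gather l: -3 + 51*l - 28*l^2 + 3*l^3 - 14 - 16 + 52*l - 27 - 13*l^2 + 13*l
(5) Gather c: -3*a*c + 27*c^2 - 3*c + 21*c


(1) = 7*b^2 - 91*b + l^2*(5*b - 15) + l*(-5*b^2 + 58*b - 129) + 210
(2) = 9*l + 11
(3) = 0
(4) = 3*l^3 - 41*l^2 + 116*l - 60
(5) = 27*c^2 + c*(18 - 3*a)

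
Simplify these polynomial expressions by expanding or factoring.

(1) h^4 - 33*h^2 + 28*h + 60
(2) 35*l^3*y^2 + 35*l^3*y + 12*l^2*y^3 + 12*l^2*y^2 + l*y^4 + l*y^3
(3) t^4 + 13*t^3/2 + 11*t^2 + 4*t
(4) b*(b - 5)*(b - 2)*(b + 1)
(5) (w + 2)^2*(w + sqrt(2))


(1) = (h - 5)*(h - 2)*(h + 1)*(h + 6)
(2) = y*(5*l + y)*(7*l + y)*(l*y + l)
(3) = t*(t + 1/2)*(t + 2)*(t + 4)
(4) = b^4 - 6*b^3 + 3*b^2 + 10*b
(5) = w^3 + sqrt(2)*w^2 + 4*w^2 + 4*w + 4*sqrt(2)*w + 4*sqrt(2)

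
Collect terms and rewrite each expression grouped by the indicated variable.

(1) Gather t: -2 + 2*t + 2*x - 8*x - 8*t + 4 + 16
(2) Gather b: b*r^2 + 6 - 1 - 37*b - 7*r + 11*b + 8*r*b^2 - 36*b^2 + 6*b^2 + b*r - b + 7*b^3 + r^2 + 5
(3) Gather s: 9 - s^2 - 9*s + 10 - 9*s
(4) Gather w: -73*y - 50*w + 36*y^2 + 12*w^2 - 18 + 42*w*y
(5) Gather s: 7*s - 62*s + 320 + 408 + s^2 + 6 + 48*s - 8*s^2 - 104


(1) = -6*t - 6*x + 18
(2) = 7*b^3 + b^2*(8*r - 30) + b*(r^2 + r - 27) + r^2 - 7*r + 10
(3) = -s^2 - 18*s + 19
(4) = 12*w^2 + w*(42*y - 50) + 36*y^2 - 73*y - 18
(5) = -7*s^2 - 7*s + 630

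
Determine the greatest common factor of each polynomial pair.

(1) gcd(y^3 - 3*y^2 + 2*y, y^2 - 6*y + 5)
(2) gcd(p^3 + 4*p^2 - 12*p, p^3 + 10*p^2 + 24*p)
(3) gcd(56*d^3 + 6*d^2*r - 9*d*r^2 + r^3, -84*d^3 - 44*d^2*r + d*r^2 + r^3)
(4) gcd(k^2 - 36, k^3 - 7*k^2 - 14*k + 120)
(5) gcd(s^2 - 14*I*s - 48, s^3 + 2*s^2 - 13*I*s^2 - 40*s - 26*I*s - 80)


(1) = gcd(y*(y - 2)*(y - 1), (y - 5)*(y - 1)) = y - 1
(2) = p^2 + 6*p
(3) = -14*d^2 - 5*d*r + r^2
(4) = k - 6
(5) = gcd((s - 8*I)*(s - 6*I), (s + 2)*(s - 8*I)*(s - 5*I)) = s - 8*I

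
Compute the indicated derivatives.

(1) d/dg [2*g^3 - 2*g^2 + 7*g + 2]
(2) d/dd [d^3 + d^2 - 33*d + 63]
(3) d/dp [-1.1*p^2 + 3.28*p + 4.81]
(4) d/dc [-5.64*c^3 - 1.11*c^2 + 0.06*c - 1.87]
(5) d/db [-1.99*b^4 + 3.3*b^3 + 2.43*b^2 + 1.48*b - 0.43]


(1) = 6*g^2 - 4*g + 7
(2) = 3*d^2 + 2*d - 33
(3) = 3.28 - 2.2*p
(4) = -16.92*c^2 - 2.22*c + 0.06
(5) = -7.96*b^3 + 9.9*b^2 + 4.86*b + 1.48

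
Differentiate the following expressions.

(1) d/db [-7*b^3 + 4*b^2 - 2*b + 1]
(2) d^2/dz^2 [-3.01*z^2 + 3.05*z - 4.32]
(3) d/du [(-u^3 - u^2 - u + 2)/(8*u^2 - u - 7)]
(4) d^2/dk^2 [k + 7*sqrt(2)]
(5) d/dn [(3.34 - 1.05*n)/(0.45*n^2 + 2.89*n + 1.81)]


(1) = -21*b^2 + 8*b - 2
(2) = -6.02000000000000
(3) = (-8*u^4 + 2*u^3 + 30*u^2 - 18*u + 9)/(64*u^4 - 16*u^3 - 111*u^2 + 14*u + 49)
(4) = 0
(5) = (0.4725*n^2 - 3.006*n - 11.5531)/(0.2025*n^4 + 2.601*n^3 + 9.9811*n^2 + 10.4618*n + 3.2761)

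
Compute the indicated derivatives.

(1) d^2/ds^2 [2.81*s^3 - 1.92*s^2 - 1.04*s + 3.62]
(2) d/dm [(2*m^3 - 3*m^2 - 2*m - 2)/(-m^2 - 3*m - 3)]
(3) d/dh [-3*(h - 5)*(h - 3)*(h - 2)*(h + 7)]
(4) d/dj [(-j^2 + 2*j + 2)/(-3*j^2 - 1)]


(1) = 16.86*s - 3.84
(2) = m*(-2*m^3 - 12*m^2 - 11*m + 14)/(m^4 + 6*m^3 + 15*m^2 + 18*m + 9)
(3) = -12*h^3 + 27*h^2 + 234*h - 561
(4) = 2*(3*j^2 + 7*j - 1)/(9*j^4 + 6*j^2 + 1)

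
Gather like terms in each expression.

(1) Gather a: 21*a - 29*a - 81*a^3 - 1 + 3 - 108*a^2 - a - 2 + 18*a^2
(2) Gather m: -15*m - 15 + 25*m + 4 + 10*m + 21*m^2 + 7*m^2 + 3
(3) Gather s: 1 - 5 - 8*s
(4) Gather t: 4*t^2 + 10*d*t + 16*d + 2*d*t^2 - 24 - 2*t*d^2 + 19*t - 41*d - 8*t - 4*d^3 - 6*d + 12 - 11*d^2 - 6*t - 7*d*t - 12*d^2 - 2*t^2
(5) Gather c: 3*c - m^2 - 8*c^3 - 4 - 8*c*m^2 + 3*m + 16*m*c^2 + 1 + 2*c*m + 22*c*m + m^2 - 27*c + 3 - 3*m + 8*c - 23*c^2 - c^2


(1) = -81*a^3 - 90*a^2 - 9*a
(2) = 28*m^2 + 20*m - 8
(3) = -8*s - 4
(4) = -4*d^3 - 23*d^2 - 31*d + t^2*(2*d + 2) + t*(-2*d^2 + 3*d + 5) - 12
(5) = -8*c^3 + c^2*(16*m - 24) + c*(-8*m^2 + 24*m - 16)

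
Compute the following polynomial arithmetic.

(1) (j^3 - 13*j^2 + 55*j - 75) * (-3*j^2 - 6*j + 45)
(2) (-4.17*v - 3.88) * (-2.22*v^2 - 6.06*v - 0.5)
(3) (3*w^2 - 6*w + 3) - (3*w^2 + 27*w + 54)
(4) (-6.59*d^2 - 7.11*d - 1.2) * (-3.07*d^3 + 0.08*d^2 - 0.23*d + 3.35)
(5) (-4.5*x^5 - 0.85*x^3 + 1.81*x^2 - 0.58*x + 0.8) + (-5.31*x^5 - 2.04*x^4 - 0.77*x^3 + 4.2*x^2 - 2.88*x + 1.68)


(1) = -3*j^5 + 33*j^4 - 42*j^3 - 690*j^2 + 2925*j - 3375
(2) = 9.2574*v^3 + 33.8838*v^2 + 25.5978*v + 1.94
(3) = -33*w - 51
(4) = 20.2313*d^5 + 21.3005*d^4 + 4.6309*d^3 - 20.5372*d^2 - 23.5425*d - 4.02
(5) = -9.81*x^5 - 2.04*x^4 - 1.62*x^3 + 6.01*x^2 - 3.46*x + 2.48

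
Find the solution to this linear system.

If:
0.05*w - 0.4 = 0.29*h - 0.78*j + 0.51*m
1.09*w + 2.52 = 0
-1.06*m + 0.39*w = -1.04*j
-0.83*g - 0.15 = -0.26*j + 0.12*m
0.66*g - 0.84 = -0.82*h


Then:
g = 0.15
h = 0.90
j = 1.23
m = 0.35
w = -2.31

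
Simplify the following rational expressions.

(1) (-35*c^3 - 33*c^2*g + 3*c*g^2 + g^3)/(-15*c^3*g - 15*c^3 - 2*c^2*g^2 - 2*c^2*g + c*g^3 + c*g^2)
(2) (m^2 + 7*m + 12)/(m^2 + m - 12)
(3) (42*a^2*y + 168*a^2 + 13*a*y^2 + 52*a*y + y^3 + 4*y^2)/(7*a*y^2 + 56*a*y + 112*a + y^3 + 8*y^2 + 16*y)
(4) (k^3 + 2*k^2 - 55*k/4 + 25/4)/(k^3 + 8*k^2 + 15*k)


(1) = (7*c^2 + 8*c*g + g^2)/(3*c^2*g + 3*c^2 + c*g^2 + c*g)
(2) = (m + 3)/(m - 3)
(3) = (6*a + y)/(y + 4)
(4) = (4*k^2 - 12*k + 5)/(4*k^2 + 12*k)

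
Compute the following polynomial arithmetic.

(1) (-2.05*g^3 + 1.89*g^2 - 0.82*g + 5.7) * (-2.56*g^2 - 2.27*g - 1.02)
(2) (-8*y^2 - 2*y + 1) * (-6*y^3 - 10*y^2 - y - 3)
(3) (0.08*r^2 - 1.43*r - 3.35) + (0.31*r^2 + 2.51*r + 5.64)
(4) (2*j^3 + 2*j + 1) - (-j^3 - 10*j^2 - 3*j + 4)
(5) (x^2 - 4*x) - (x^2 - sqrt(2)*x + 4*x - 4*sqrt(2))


(1) = 5.248*g^5 - 0.1849*g^4 - 0.1001*g^3 - 14.6584*g^2 - 12.1026*g - 5.814
(2) = 48*y^5 + 92*y^4 + 22*y^3 + 16*y^2 + 5*y - 3
(3) = 0.39*r^2 + 1.08*r + 2.29
(4) = 3*j^3 + 10*j^2 + 5*j - 3
(5) = -8*x + sqrt(2)*x + 4*sqrt(2)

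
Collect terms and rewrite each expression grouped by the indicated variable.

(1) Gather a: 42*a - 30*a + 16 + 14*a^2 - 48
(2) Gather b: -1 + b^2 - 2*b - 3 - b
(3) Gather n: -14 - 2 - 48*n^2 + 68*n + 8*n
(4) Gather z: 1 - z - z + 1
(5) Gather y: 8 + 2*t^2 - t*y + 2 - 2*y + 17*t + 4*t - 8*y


(1) = 14*a^2 + 12*a - 32
(2) = b^2 - 3*b - 4
(3) = -48*n^2 + 76*n - 16
(4) = 2 - 2*z
(5) = 2*t^2 + 21*t + y*(-t - 10) + 10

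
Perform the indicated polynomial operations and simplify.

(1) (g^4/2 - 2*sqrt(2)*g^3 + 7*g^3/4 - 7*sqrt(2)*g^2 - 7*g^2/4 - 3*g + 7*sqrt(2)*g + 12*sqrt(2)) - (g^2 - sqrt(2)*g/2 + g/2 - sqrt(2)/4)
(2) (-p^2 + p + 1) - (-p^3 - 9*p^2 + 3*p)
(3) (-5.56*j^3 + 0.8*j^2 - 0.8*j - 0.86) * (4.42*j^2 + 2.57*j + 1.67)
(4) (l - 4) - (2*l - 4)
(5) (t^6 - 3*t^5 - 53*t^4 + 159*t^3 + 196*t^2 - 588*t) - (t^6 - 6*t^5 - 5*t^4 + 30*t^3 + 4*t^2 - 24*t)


(1) = g^4/2 - 2*sqrt(2)*g^3 + 7*g^3/4 - 7*sqrt(2)*g^2 - 11*g^2/4 - 7*g/2 + 15*sqrt(2)*g/2 + 49*sqrt(2)/4
(2) = p^3 + 8*p^2 - 2*p + 1
(3) = -24.5752*j^5 - 10.7532*j^4 - 10.7652*j^3 - 4.5212*j^2 - 3.5462*j - 1.4362
(4) = -l
(5) = 3*t^5 - 48*t^4 + 129*t^3 + 192*t^2 - 564*t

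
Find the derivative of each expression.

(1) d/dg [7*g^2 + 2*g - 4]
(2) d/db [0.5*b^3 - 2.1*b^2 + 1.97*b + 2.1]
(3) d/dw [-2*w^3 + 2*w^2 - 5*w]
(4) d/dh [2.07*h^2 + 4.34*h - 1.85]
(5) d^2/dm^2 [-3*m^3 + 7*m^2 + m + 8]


(1) = 14*g + 2
(2) = 1.5*b^2 - 4.2*b + 1.97
(3) = -6*w^2 + 4*w - 5
(4) = 4.14*h + 4.34
(5) = 14 - 18*m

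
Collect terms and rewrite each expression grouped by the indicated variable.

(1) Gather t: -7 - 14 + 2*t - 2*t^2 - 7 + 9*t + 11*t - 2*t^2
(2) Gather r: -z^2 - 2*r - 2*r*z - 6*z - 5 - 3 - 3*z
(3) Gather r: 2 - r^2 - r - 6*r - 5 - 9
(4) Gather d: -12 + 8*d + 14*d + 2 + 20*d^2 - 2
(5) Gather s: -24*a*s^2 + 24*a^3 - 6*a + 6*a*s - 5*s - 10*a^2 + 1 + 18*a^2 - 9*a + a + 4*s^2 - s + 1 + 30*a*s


(1) = -4*t^2 + 22*t - 28
(2) = r*(-2*z - 2) - z^2 - 9*z - 8
(3) = -r^2 - 7*r - 12
(4) = 20*d^2 + 22*d - 12
(5) = 24*a^3 + 8*a^2 - 14*a + s^2*(4 - 24*a) + s*(36*a - 6) + 2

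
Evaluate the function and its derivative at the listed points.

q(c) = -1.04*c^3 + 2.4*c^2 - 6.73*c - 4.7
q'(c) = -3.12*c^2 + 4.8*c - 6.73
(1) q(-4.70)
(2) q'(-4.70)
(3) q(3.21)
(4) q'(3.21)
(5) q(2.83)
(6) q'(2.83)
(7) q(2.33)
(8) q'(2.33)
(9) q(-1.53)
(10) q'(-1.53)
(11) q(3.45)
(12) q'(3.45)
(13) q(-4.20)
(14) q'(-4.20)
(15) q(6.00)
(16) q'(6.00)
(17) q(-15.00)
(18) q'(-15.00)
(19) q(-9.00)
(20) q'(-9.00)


(1) = 187.92
(2) = -98.21
(3) = -35.97
(4) = -23.47
(5) = -28.10
(6) = -18.13
(7) = -20.51
(8) = -12.48
(9) = 14.94
(10) = -21.38
(11) = -42.06
(12) = -27.31
(13) = 142.95
(14) = -81.93
(15) = -183.32
(16) = -90.25
(17) = 4146.25
(18) = -780.73
(19) = 1008.43
(20) = -302.65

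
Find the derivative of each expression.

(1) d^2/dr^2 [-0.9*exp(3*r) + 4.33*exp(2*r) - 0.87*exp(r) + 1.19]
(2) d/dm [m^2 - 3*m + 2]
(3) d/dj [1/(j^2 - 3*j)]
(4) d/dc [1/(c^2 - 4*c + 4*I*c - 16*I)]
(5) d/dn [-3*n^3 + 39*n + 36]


(1) = (-8.1*exp(2*r) + 17.32*exp(r) - 0.87)*exp(r)
(2) = 2*m - 3
(3) = (3 - 2*j)/(j^2*(j - 3)^2)
(4) = 2*(-c + 2 - 2*I)/(c^2 - 4*c + 4*I*c - 16*I)^2
(5) = 39 - 9*n^2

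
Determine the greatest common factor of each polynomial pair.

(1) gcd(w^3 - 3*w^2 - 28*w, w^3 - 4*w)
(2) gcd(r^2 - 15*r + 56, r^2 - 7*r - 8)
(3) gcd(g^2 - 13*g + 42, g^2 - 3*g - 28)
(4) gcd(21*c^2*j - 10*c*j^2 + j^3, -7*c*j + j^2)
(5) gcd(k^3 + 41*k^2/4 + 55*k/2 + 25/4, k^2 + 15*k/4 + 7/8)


(1) = w
(2) = gcd((r - 8)*(r - 7), (r - 8)*(r + 1)) = r - 8
(3) = g - 7
(4) = 7*c*j - j^2
(5) = k + 1/4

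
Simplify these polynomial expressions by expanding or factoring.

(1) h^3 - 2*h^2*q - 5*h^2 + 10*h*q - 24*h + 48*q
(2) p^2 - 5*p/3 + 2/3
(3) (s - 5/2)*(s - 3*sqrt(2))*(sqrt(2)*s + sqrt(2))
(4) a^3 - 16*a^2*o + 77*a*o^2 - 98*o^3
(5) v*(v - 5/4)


(1) = (h - 8)*(h + 3)*(h - 2*q)
(2) = (p - 1)*(p - 2/3)
(3) = sqrt(2)*s^3 - 6*s^2 - 3*sqrt(2)*s^2/2 - 5*sqrt(2)*s/2 + 9*s + 15
(4) = (a - 7*o)^2*(a - 2*o)
(5) = v^2 - 5*v/4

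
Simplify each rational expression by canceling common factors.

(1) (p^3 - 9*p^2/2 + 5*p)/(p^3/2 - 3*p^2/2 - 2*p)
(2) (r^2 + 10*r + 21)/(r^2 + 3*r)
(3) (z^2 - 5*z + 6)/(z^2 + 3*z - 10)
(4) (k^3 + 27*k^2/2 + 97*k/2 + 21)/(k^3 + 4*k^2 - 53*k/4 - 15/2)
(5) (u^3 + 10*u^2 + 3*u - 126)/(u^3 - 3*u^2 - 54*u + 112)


(1) = (2*p^2 - 9*p + 10)/(p^2 - 3*p - 4)
(2) = (r + 7)/r
(3) = (z - 3)/(z + 5)
(4) = (2*k + 14)/(2*k - 5)
(5) = (u^2 + 3*u - 18)/(u^2 - 10*u + 16)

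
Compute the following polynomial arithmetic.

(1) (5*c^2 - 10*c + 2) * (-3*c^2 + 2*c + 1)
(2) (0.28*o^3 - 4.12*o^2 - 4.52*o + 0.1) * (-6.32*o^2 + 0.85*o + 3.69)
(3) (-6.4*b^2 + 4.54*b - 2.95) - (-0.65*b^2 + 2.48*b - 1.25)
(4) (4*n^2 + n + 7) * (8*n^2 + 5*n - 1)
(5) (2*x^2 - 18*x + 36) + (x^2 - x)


(1) = -15*c^4 + 40*c^3 - 21*c^2 - 6*c + 2
(2) = -1.7696*o^5 + 26.2764*o^4 + 26.0976*o^3 - 19.6768*o^2 - 16.5938*o + 0.369
(3) = -5.75*b^2 + 2.06*b - 1.7
(4) = 32*n^4 + 28*n^3 + 57*n^2 + 34*n - 7
(5) = 3*x^2 - 19*x + 36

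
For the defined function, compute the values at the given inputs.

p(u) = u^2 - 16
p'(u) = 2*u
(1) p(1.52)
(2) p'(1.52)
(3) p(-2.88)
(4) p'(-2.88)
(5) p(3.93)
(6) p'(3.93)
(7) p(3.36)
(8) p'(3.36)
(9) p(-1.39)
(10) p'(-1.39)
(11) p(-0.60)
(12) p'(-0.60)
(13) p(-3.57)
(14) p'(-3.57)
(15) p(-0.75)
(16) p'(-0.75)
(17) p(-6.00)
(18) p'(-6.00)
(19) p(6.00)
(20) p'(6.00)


(1) = -13.69
(2) = 3.04
(3) = -7.71
(4) = -5.76
(5) = -0.56
(6) = 7.86
(7) = -4.71
(8) = 6.72
(9) = -14.07
(10) = -2.78
(11) = -15.64
(12) = -1.20
(13) = -3.26
(14) = -7.14
(15) = -15.44
(16) = -1.50
(17) = 20.00
(18) = -12.00
(19) = 20.00
(20) = 12.00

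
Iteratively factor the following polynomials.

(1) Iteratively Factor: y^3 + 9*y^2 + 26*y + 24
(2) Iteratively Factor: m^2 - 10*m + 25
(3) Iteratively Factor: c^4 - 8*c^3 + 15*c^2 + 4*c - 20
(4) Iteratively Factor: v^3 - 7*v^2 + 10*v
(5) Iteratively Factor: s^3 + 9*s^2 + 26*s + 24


(1) = (y + 4)*(y^2 + 5*y + 6) = (y + 2)*(y + 4)*(y + 3)
(2) = (m - 5)*(m - 5)
(3) = (c - 5)*(c^3 - 3*c^2 + 4) = (c - 5)*(c + 1)*(c^2 - 4*c + 4) = (c - 5)*(c - 2)*(c + 1)*(c - 2)
(4) = (v - 5)*(v^2 - 2*v) = v*(v - 5)*(v - 2)
(5) = (s + 3)*(s^2 + 6*s + 8) = (s + 2)*(s + 3)*(s + 4)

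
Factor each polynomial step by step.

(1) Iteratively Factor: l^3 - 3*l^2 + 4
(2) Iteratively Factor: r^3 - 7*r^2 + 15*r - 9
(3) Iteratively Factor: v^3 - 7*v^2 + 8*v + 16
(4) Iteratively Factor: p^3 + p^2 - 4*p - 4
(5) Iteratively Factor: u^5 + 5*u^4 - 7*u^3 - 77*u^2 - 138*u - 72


(1) = (l - 2)*(l^2 - l - 2) = (l - 2)*(l + 1)*(l - 2)
(2) = (r - 3)*(r^2 - 4*r + 3) = (r - 3)^2*(r - 1)
(3) = (v - 4)*(v^2 - 3*v - 4) = (v - 4)*(v + 1)*(v - 4)
(4) = (p + 1)*(p^2 - 4) = (p + 1)*(p + 2)*(p - 2)
(5) = (u + 2)*(u^4 + 3*u^3 - 13*u^2 - 51*u - 36) = (u + 1)*(u + 2)*(u^3 + 2*u^2 - 15*u - 36) = (u + 1)*(u + 2)*(u + 3)*(u^2 - u - 12) = (u - 4)*(u + 1)*(u + 2)*(u + 3)*(u + 3)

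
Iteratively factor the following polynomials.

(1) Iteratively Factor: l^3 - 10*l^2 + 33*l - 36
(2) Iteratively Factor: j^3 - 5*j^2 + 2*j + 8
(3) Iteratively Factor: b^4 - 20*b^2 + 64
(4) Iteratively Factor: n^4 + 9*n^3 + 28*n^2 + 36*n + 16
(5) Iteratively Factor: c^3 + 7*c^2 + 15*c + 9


(1) = (l - 4)*(l^2 - 6*l + 9) = (l - 4)*(l - 3)*(l - 3)
(2) = (j + 1)*(j^2 - 6*j + 8) = (j - 4)*(j + 1)*(j - 2)
(3) = (b - 2)*(b^3 + 2*b^2 - 16*b - 32) = (b - 2)*(b + 2)*(b^2 - 16) = (b - 4)*(b - 2)*(b + 2)*(b + 4)
(4) = (n + 1)*(n^3 + 8*n^2 + 20*n + 16) = (n + 1)*(n + 2)*(n^2 + 6*n + 8) = (n + 1)*(n + 2)*(n + 4)*(n + 2)
(5) = (c + 3)*(c^2 + 4*c + 3) = (c + 3)^2*(c + 1)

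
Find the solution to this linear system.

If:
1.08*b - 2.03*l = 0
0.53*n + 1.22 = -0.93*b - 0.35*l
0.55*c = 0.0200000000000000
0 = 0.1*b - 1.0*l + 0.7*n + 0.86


Then:
b = -0.39
c = 0.04
l = -0.21
n = -1.47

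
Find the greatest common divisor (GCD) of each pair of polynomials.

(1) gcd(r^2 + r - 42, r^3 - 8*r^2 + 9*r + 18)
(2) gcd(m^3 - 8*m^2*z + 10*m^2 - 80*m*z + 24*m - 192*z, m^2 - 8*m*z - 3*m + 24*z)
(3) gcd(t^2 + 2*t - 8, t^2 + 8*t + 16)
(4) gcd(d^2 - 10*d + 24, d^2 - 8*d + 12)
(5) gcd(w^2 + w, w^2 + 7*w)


(1) = gcd((r - 6)*(r + 7), (r - 6)*(r - 3)*(r + 1)) = r - 6
(2) = gcd((m + 4)*(m + 6)*(m - 8*z), (m - 3)*(m - 8*z)) = -m + 8*z
(3) = t + 4
(4) = d - 6
(5) = w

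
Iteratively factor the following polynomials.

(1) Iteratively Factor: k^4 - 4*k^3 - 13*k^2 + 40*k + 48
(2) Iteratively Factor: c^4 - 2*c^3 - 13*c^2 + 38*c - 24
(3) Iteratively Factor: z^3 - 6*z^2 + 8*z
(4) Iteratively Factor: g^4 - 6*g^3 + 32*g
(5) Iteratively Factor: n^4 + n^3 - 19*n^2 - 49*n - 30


(1) = (k - 4)*(k^3 - 13*k - 12) = (k - 4)^2*(k^2 + 4*k + 3) = (k - 4)^2*(k + 3)*(k + 1)
(2) = (c - 1)*(c^3 - c^2 - 14*c + 24) = (c - 2)*(c - 1)*(c^2 + c - 12) = (c - 2)*(c - 1)*(c + 4)*(c - 3)
(3) = (z - 2)*(z^2 - 4*z) = (z - 4)*(z - 2)*(z)
(4) = (g - 4)*(g^3 - 2*g^2 - 8*g) = (g - 4)*(g + 2)*(g^2 - 4*g) = g*(g - 4)*(g + 2)*(g - 4)
(5) = (n + 3)*(n^3 - 2*n^2 - 13*n - 10) = (n + 2)*(n + 3)*(n^2 - 4*n - 5) = (n + 1)*(n + 2)*(n + 3)*(n - 5)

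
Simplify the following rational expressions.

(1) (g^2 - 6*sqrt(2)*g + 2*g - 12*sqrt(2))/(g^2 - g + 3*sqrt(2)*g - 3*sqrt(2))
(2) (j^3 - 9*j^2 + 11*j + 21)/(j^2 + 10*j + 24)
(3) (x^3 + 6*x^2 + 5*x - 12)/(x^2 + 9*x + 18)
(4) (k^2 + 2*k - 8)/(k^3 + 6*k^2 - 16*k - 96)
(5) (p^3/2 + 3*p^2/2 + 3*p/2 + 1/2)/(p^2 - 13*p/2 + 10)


(1) = (g^2 + g*(2 - 6*sqrt(2)) - 12*sqrt(2))/(g^2 + g*(-1 + 3*sqrt(2)) - 3*sqrt(2))
(2) = (j^3 - 9*j^2 + 11*j + 21)/(j^2 + 10*j + 24)
(3) = (x^2 + 3*x - 4)/(x + 6)
(4) = (k - 2)/(k^2 + 2*k - 24)
(5) = (p^3 + 3*p^2 + 3*p + 1)/(2*p^2 - 13*p + 20)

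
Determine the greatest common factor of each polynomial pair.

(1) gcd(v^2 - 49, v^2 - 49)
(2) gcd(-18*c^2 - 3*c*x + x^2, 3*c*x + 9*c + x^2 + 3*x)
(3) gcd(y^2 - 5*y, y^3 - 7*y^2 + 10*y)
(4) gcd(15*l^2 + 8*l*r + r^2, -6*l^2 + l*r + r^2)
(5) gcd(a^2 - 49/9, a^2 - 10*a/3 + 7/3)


(1) = gcd((v - 7)*(v + 7), (v - 7)*(v + 7)) = v^2 - 49
(2) = 3*c + x
(3) = gcd(y*(y - 5), y*(y - 5)*(y - 2)) = y^2 - 5*y
(4) = 3*l + r
(5) = a - 7/3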